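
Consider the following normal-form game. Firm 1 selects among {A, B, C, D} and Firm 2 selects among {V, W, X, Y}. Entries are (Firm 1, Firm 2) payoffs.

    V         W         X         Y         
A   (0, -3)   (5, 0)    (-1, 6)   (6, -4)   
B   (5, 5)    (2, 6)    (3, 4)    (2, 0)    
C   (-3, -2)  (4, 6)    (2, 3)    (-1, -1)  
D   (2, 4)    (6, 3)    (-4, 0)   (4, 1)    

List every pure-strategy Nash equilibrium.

None

Check mutual best responses: a cell is a NE iff neither player can gain by unilaterally deviating.
Firm 1's best responses — vs V: B (payoff 5); vs W: D (payoff 6); vs X: B (payoff 3); vs Y: A (payoff 6).
Firm 2's best responses — vs A: X (payoff 6); vs B: W (payoff 6); vs C: W (payoff 6); vs D: V (payoff 4).
No cell has both players best-responding. For instance, Firm 1's best reply to W is D, but against D Firm 2 prefers V over W.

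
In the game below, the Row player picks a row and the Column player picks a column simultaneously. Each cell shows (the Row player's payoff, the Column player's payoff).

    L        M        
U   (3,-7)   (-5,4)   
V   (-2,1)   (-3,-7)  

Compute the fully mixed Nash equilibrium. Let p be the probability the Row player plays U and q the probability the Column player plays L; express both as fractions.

In a mixed NE each player is indifferent between their pure strategies, so the opponent's mix sets the indifference.
The Column player indifferent between L and M: p·(-7) + (1−p)·1 = p·4 + (1−p)·(-7) ⟹ 1 + (-8)p = (-7) + 11p ⟹ p = 8/19.
The Row player indifferent between U and V: q·3 + (1−q)·(-5) = q·(-2) + (1−q)·(-3) ⟹ (-5) + 8q = (-3) + 1q ⟹ q = 2/7.

p = 8/19, q = 2/7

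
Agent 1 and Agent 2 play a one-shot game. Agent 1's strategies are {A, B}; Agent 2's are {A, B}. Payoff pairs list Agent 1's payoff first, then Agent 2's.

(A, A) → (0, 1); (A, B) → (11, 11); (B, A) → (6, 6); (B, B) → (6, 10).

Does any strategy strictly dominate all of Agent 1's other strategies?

None

A strategy is strictly dominant if it gives Agent 1 a strictly higher payoff than every other strategy, against every choice by the opponent.
A is not dominant: against A, B gives 6 > 0.
B is not dominant: against B, A gives 11 > 6.
No single strategy is best against every opponent action.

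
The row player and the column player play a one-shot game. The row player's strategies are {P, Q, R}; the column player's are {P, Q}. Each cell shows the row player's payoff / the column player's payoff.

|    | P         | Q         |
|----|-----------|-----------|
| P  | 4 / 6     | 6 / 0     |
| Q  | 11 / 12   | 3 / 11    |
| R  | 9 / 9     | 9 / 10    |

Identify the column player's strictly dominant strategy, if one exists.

None

Check whether one of the column player's strategies beats all alternatives regardless of what the opponent does.
P is not dominant: against R, Q gives 10 > 9.
Q is not dominant: against P, P gives 6 > 0.
No single strategy is best against every opponent action.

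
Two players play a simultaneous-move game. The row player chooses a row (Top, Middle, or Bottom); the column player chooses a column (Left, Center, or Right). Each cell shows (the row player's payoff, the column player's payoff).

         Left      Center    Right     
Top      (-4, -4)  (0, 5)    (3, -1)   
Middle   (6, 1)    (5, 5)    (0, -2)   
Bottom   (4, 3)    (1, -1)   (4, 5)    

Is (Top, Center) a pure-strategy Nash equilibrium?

No

Holding the column player at Center: the row player gets 0 from Top but could get 5 by switching to Middle. The row player has a profitable deviation.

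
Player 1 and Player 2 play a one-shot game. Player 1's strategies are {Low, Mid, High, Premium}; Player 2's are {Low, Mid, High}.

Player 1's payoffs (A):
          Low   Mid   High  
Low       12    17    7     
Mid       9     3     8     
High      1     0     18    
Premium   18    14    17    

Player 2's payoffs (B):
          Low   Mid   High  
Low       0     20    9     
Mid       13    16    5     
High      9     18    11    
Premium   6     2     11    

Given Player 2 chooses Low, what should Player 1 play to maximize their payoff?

With Player 2 fixed at Low, Player 1's payoffs are: Low → 12, Mid → 9, High → 1, Premium → 18.
The maximum is 18, achieved by Premium.

Premium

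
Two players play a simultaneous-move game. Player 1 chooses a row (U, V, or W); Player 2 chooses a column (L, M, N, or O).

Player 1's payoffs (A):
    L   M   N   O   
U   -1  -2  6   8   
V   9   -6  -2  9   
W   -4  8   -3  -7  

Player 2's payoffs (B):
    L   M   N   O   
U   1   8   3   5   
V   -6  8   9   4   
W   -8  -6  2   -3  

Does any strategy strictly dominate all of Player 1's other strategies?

No strictly dominant strategy

A strategy is strictly dominant if it gives Player 1 a strictly higher payoff than every other strategy, against every choice by the opponent.
U is not dominant: against L, V gives 9 > -1.
V is not dominant: against M, U gives -2 > -6.
W is not dominant: against L, U gives -1 > -4.
No single strategy is best against every opponent action.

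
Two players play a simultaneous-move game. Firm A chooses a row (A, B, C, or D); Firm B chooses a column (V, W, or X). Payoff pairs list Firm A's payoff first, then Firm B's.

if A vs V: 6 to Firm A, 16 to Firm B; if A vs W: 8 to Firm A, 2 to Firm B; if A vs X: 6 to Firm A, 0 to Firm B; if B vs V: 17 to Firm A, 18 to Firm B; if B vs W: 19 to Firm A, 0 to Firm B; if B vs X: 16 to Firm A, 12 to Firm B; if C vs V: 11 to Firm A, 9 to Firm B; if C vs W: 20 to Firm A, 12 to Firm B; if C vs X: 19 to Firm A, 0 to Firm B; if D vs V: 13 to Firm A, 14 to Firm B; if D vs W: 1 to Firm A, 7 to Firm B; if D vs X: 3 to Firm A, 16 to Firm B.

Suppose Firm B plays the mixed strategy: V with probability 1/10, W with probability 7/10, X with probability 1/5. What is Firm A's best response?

C

Firm A's best reply maximizes expected payoff against the mix.
A: (1/10)·6 + (7/10)·8 + (1/5)·6 = 37/5
B: (1/10)·17 + (7/10)·19 + (1/5)·16 = 91/5
C: (1/10)·11 + (7/10)·20 + (1/5)·19 = 189/10
D: (1/10)·13 + (7/10)·1 + (1/5)·3 = 13/5
Highest expected payoff is 189/10, from C.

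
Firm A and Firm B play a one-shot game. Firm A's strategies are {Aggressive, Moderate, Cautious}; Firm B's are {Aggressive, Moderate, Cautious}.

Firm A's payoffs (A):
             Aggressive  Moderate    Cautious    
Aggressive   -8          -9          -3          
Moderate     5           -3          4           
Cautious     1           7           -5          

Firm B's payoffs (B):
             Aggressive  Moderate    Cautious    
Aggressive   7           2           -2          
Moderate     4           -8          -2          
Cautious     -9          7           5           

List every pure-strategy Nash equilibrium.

(Moderate, Aggressive) and (Cautious, Moderate)

Check mutual best responses: a cell is a NE iff neither player can gain by unilaterally deviating.
Firm A's best responses — vs Aggressive: Moderate (payoff 5); vs Moderate: Cautious (payoff 7); vs Cautious: Moderate (payoff 4).
Firm B's best responses — vs Aggressive: Aggressive (payoff 7); vs Moderate: Aggressive (payoff 4); vs Cautious: Moderate (payoff 7).
Mutual best responses occur at (Moderate, Aggressive) and (Cautious, Moderate); at each, neither player gains by switching.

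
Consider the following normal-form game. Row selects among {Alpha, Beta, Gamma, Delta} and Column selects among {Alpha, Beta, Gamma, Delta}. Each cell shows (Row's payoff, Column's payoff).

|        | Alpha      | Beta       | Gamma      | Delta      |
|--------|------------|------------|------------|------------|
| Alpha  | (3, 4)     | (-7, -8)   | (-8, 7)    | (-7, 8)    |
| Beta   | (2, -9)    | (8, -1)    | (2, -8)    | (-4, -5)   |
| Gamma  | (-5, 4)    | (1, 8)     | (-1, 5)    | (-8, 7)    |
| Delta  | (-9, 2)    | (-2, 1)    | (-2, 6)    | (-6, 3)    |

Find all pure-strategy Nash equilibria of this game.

(Beta, Beta)

A profile is a Nash equilibrium when each player is best-responding to the other.
Row's best responses — vs Alpha: Alpha (payoff 3); vs Beta: Beta (payoff 8); vs Gamma: Beta (payoff 2); vs Delta: Beta (payoff -4).
Column's best responses — vs Alpha: Delta (payoff 8); vs Beta: Beta (payoff -1); vs Gamma: Beta (payoff 8); vs Delta: Gamma (payoff 6).
The only mutual best response is (Beta, Beta); neither player gains by switching there.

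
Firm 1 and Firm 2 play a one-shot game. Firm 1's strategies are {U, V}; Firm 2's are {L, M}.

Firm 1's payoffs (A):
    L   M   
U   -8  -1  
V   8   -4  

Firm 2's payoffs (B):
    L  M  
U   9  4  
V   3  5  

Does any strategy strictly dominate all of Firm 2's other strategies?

Check whether one of Firm 2's strategies beats all alternatives regardless of what the opponent does.
L is not dominant: against V, M gives 5 > 3.
M is not dominant: against U, L gives 9 > 4.
No single strategy is best against every opponent action.

No strictly dominant strategy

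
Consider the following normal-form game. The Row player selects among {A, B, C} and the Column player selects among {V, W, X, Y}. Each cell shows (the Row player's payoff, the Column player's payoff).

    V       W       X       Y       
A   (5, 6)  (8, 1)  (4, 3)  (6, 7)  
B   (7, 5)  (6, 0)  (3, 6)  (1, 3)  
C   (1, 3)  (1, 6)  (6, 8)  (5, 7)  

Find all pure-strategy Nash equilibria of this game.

A profile is a Nash equilibrium when each player is best-responding to the other.
The Row player's best responses — vs V: B (payoff 7); vs W: A (payoff 8); vs X: C (payoff 6); vs Y: A (payoff 6).
The Column player's best responses — vs A: Y (payoff 7); vs B: X (payoff 6); vs C: X (payoff 8).
Mutual best responses occur at (A, Y) and (C, X); at each, neither player gains by switching.

(A, Y) and (C, X)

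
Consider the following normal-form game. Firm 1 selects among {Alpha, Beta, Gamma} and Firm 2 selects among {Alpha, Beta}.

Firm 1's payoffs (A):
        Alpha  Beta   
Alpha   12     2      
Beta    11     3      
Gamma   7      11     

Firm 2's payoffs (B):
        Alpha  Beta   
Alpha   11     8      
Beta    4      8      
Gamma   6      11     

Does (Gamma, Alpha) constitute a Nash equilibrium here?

Holding Firm 2 at Alpha: Firm 1 gets 7 from Gamma but could get 12 by switching to Alpha. Firm 1 has a profitable deviation.

No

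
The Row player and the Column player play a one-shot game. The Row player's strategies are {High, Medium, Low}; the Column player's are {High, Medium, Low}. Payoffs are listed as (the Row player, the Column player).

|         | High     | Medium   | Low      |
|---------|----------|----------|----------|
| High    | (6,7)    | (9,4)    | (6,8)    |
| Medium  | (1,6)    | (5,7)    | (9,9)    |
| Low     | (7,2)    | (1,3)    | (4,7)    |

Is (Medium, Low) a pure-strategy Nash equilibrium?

Yes

Holding the Column player at Low: the Row player gets 9 from Medium, versus 6 from High, 4 from Low. No profitable deviation for the Row player.
Holding the Row player at Medium: the Column player gets 9 from Low, versus 6 from High, 7 from Medium. No profitable deviation for the Column player either.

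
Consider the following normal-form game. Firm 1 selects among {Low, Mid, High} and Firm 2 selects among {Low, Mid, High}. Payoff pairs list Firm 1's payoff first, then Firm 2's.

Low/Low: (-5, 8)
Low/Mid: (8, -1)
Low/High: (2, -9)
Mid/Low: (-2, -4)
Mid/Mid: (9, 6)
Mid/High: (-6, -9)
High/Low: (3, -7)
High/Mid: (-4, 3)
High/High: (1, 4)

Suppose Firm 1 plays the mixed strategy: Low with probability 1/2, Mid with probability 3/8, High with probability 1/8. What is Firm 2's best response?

Mid

Compute Firm 2's expected payoff from each pure strategy against the given mix.
Low: (1/2)·8 + (3/8)·(-4) + (1/8)·(-7) = 13/8
Mid: (1/2)·(-1) + (3/8)·6 + (1/8)·3 = 17/8
High: (1/2)·(-9) + (3/8)·(-9) + (1/8)·4 = -59/8
Highest expected payoff is 17/8, from Mid.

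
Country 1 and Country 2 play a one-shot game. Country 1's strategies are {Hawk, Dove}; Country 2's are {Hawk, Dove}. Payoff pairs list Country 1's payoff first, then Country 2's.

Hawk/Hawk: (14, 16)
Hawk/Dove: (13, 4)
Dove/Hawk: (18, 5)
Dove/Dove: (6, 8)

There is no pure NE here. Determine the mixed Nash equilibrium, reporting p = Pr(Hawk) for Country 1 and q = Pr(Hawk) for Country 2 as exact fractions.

Each player's mixing probability is pinned down by making the *other* player indifferent.
Country 2 indifferent between Hawk and Dove: p·16 + (1−p)·5 = p·4 + (1−p)·8 ⟹ 5 + 11p = 8 + (-4)p ⟹ p = 1/5.
Country 1 indifferent between Hawk and Dove: q·14 + (1−q)·13 = q·18 + (1−q)·6 ⟹ 13 + 1q = 6 + 12q ⟹ q = 7/11.

p = 1/5, q = 7/11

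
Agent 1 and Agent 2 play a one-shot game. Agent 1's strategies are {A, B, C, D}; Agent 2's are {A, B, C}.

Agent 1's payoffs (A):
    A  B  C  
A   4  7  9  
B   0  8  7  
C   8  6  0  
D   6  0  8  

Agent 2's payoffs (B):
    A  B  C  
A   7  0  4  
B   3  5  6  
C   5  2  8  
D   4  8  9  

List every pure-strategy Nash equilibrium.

No pure-strategy Nash equilibrium

A profile is a Nash equilibrium when each player is best-responding to the other.
Agent 1's best responses — vs A: C (payoff 8); vs B: B (payoff 8); vs C: A (payoff 9).
Agent 2's best responses — vs A: A (payoff 7); vs B: C (payoff 6); vs C: C (payoff 8); vs D: C (payoff 9).
No cell has both players best-responding. For instance, Agent 1's best reply to C is A, but against A Agent 2 prefers A over C.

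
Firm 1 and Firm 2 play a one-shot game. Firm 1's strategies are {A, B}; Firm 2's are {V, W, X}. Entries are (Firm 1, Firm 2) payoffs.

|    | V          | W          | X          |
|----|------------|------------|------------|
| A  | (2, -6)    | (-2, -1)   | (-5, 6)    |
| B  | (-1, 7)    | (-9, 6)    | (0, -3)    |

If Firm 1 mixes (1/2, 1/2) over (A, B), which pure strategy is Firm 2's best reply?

Compute Firm 2's expected payoff from each pure strategy against the given mix.
V: (1/2)·(-6) + (1/2)·7 = 1/2
W: (1/2)·(-1) + (1/2)·6 = 5/2
X: (1/2)·6 + (1/2)·(-3) = 3/2
Highest expected payoff is 5/2, from W.

W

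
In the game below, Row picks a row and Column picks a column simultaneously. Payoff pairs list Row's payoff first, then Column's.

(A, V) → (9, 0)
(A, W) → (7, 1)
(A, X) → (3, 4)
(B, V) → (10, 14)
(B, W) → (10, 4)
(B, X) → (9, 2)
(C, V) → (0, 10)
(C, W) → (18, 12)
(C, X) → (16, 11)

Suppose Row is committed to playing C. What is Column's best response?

With Row fixed at C, Column's payoffs are: V → 10, W → 12, X → 11.
The maximum is 12, achieved by W.

W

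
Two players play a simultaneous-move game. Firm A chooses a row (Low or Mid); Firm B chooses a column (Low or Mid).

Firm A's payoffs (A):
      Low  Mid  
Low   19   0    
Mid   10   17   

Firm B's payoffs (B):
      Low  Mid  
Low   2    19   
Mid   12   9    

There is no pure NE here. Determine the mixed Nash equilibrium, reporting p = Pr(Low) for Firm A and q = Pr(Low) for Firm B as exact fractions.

In a mixed NE each player is indifferent between their pure strategies, so the opponent's mix sets the indifference.
Firm B indifferent between Low and Mid: p·2 + (1−p)·12 = p·19 + (1−p)·9 ⟹ 12 + (-10)p = 9 + 10p ⟹ p = 3/20.
Firm A indifferent between Low and Mid: q·19 + (1−q)·0 = q·10 + (1−q)·17 ⟹ 0 + 19q = 17 + (-7)q ⟹ q = 17/26.

p = 3/20, q = 17/26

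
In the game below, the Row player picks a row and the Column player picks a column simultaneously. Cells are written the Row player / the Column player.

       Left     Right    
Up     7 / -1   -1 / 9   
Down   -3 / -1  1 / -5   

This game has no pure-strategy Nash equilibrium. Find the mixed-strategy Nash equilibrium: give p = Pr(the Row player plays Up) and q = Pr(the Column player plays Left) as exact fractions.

In a mixed NE each player is indifferent between their pure strategies, so the opponent's mix sets the indifference.
The Column player indifferent between Left and Right: p·(-1) + (1−p)·(-1) = p·9 + (1−p)·(-5) ⟹ (-1) + 0p = (-5) + 14p ⟹ p = 2/7.
The Row player indifferent between Up and Down: q·7 + (1−q)·(-1) = q·(-3) + (1−q)·1 ⟹ (-1) + 8q = 1 + (-4)q ⟹ q = 1/6.

p = 2/7, q = 1/6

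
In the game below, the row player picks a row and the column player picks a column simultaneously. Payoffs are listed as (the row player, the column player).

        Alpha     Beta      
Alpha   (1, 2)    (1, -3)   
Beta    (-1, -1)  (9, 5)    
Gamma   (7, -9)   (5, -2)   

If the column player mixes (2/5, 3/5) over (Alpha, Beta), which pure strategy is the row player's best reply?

The row player's best reply maximizes expected payoff against the mix.
Alpha: (2/5)·1 + (3/5)·1 = 1
Beta: (2/5)·(-1) + (3/5)·9 = 5
Gamma: (2/5)·7 + (3/5)·5 = 29/5
Highest expected payoff is 29/5, from Gamma.

Gamma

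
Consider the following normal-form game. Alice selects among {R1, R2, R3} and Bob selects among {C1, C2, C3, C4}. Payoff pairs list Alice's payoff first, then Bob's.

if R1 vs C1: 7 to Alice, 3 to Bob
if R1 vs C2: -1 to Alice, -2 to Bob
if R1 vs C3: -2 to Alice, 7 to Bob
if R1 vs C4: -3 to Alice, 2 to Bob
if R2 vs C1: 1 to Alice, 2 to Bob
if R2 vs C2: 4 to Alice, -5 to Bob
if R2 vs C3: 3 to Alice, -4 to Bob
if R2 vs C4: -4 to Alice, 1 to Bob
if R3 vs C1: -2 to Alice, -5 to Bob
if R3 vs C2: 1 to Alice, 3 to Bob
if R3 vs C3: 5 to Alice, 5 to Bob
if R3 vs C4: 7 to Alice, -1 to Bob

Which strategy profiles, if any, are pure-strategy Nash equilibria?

(R3, C3)

Check mutual best responses: a cell is a NE iff neither player can gain by unilaterally deviating.
Alice's best responses — vs C1: R1 (payoff 7); vs C2: R2 (payoff 4); vs C3: R3 (payoff 5); vs C4: R3 (payoff 7).
Bob's best responses — vs R1: C3 (payoff 7); vs R2: C1 (payoff 2); vs R3: C3 (payoff 5).
The only mutual best response is (R3, C3); neither player gains by switching there.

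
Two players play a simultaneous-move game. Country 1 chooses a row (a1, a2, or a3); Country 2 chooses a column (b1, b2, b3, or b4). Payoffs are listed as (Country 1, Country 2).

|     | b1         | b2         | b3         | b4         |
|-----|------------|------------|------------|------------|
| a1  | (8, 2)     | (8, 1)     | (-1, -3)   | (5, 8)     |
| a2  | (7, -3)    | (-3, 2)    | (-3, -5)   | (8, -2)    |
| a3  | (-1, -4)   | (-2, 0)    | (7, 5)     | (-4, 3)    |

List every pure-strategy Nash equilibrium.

Check mutual best responses: a cell is a NE iff neither player can gain by unilaterally deviating.
Country 1's best responses — vs b1: a1 (payoff 8); vs b2: a1 (payoff 8); vs b3: a3 (payoff 7); vs b4: a2 (payoff 8).
Country 2's best responses — vs a1: b4 (payoff 8); vs a2: b2 (payoff 2); vs a3: b3 (payoff 5).
The only mutual best response is (a3, b3); neither player gains by switching there.

(a3, b3)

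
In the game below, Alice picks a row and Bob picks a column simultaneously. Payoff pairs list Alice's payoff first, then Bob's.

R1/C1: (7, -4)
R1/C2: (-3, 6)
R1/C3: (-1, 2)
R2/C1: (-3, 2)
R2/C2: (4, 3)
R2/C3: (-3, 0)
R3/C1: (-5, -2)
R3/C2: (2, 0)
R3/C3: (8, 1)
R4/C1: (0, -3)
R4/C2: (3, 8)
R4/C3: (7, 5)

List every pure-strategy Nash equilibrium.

A profile is a Nash equilibrium when each player is best-responding to the other.
Alice's best responses — vs C1: R1 (payoff 7); vs C2: R2 (payoff 4); vs C3: R3 (payoff 8).
Bob's best responses — vs R1: C2 (payoff 6); vs R2: C2 (payoff 3); vs R3: C3 (payoff 1); vs R4: C2 (payoff 8).
Mutual best responses occur at (R2, C2) and (R3, C3); at each, neither player gains by switching.

(R2, C2) and (R3, C3)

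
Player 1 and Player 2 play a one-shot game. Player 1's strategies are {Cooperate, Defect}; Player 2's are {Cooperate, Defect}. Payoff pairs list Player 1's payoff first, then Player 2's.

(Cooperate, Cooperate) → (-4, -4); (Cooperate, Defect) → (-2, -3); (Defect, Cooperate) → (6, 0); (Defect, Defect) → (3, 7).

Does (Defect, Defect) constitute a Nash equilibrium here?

Yes

Holding Player 2 at Defect: Player 1 gets 3 from Defect, versus -2 from Cooperate. No profitable deviation for Player 1.
Holding Player 1 at Defect: Player 2 gets 7 from Defect, versus 0 from Cooperate. No profitable deviation for Player 2 either.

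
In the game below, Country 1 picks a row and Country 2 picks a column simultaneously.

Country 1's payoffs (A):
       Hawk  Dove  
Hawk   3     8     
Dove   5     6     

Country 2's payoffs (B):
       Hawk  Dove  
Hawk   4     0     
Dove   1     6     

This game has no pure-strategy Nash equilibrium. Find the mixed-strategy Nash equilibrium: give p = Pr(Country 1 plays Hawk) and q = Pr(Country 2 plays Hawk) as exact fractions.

p = 5/9, q = 1/2

In a mixed NE each player is indifferent between their pure strategies, so the opponent's mix sets the indifference.
Country 2 indifferent between Hawk and Dove: p·4 + (1−p)·1 = p·0 + (1−p)·6 ⟹ 1 + 3p = 6 + (-6)p ⟹ p = 5/9.
Country 1 indifferent between Hawk and Dove: q·3 + (1−q)·8 = q·5 + (1−q)·6 ⟹ 8 + (-5)q = 6 + (-1)q ⟹ q = 1/2.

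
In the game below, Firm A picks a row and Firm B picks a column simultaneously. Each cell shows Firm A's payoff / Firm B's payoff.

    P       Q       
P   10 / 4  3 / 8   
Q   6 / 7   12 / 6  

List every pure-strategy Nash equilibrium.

Find each player's best response to every opponent strategy; NE are the intersections.
Firm A's best responses — vs P: P (payoff 10); vs Q: Q (payoff 12).
Firm B's best responses — vs P: Q (payoff 8); vs Q: P (payoff 7).
No cell has both players best-responding. For instance, Firm A's best reply to P is P, but against P Firm B prefers Q over P.

No pure-strategy Nash equilibrium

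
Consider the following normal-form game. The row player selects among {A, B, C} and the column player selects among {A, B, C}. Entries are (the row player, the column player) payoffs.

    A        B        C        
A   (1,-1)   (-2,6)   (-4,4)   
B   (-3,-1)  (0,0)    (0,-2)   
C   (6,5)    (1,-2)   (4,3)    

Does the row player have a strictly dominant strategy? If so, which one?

A strategy is strictly dominant if it gives the row player a strictly higher payoff than every other strategy, against every choice by the opponent.
C strictly dominates: vs A: 6 > each of {1, -3}; vs B: 1 > each of {-2, 0}; vs C: 4 > each of {-4, 0}.

C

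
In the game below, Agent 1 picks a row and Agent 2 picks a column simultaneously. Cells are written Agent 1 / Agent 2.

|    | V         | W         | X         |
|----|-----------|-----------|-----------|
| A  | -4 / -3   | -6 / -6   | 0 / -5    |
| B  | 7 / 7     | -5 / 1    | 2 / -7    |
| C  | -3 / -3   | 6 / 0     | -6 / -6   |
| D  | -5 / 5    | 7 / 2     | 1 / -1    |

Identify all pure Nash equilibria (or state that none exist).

(B, V)

Find each player's best response to every opponent strategy; NE are the intersections.
Agent 1's best responses — vs V: B (payoff 7); vs W: D (payoff 7); vs X: B (payoff 2).
Agent 2's best responses — vs A: V (payoff -3); vs B: V (payoff 7); vs C: W (payoff 0); vs D: V (payoff 5).
The only mutual best response is (B, V); neither player gains by switching there.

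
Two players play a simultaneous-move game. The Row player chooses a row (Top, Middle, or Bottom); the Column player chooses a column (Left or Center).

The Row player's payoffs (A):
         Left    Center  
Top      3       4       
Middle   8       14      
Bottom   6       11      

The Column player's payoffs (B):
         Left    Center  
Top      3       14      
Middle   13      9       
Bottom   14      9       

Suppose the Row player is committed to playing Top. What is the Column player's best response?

With the Row player fixed at Top, the Column player's payoffs are: Left → 3, Center → 14.
The maximum is 14, achieved by Center.

Center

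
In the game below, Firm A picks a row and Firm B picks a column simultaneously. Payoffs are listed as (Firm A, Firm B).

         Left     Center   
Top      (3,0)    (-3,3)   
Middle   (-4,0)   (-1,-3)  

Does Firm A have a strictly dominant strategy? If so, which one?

No strictly dominant strategy

Check whether one of Firm A's strategies beats all alternatives regardless of what the opponent does.
Top is not dominant: against Center, Middle gives -1 > -3.
Middle is not dominant: against Left, Top gives 3 > -4.
No single strategy is best against every opponent action.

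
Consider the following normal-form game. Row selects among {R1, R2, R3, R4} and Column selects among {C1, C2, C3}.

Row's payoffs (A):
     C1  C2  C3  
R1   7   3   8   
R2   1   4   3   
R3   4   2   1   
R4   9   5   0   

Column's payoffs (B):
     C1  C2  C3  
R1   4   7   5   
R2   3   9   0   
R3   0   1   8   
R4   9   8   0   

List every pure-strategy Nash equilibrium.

Find each player's best response to every opponent strategy; NE are the intersections.
Row's best responses — vs C1: R4 (payoff 9); vs C2: R4 (payoff 5); vs C3: R1 (payoff 8).
Column's best responses — vs R1: C2 (payoff 7); vs R2: C2 (payoff 9); vs R3: C3 (payoff 8); vs R4: C1 (payoff 9).
The only mutual best response is (R4, C1); neither player gains by switching there.

(R4, C1)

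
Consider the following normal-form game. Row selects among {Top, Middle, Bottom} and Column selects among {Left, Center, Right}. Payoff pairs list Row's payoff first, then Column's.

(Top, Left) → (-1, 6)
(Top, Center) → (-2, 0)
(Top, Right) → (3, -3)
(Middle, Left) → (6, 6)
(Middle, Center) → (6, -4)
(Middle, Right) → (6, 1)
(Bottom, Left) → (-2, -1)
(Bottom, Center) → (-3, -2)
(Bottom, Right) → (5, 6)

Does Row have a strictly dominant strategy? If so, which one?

Check whether one of Row's strategies beats all alternatives regardless of what the opponent does.
Middle strictly dominates: vs Left: 6 > each of {-1, -2}; vs Center: 6 > each of {-2, -3}; vs Right: 6 > each of {3, 5}.

Middle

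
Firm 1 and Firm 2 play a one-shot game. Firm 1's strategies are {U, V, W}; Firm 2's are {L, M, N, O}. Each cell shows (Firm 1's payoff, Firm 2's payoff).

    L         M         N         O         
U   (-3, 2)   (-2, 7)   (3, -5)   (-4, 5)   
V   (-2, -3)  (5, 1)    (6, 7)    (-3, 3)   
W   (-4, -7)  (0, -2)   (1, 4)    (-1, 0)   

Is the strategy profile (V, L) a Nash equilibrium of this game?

No

Holding Firm 2 at L: Firm 1 gets -2 from V, versus -3 from U, -4 from W. No profitable deviation for Firm 1.
Holding Firm 1 at V: Firm 2 gets -3 from L but could get 7 by switching to N. Firm 2 has a profitable deviation.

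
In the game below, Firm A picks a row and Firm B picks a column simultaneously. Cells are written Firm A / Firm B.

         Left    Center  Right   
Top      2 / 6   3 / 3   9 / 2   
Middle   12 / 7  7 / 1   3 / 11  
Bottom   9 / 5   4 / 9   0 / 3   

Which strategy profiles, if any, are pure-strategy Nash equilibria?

Find each player's best response to every opponent strategy; NE are the intersections.
Firm A's best responses — vs Left: Middle (payoff 12); vs Center: Middle (payoff 7); vs Right: Top (payoff 9).
Firm B's best responses — vs Top: Left (payoff 6); vs Middle: Right (payoff 11); vs Bottom: Center (payoff 9).
No cell has both players best-responding. For instance, Firm A's best reply to Left is Middle, but against Middle Firm B prefers Right over Left.

There is no pure-strategy Nash equilibrium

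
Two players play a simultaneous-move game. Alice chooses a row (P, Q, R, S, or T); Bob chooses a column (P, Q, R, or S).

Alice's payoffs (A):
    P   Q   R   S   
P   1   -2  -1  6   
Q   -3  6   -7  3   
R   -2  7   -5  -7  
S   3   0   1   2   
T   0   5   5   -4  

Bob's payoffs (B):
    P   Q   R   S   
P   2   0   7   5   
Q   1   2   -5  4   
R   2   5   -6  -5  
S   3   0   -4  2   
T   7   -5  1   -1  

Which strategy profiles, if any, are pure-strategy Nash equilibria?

(R, Q) and (S, P)

Find each player's best response to every opponent strategy; NE are the intersections.
Alice's best responses — vs P: S (payoff 3); vs Q: R (payoff 7); vs R: T (payoff 5); vs S: P (payoff 6).
Bob's best responses — vs P: R (payoff 7); vs Q: S (payoff 4); vs R: Q (payoff 5); vs S: P (payoff 3); vs T: P (payoff 7).
Mutual best responses occur at (R, Q) and (S, P); at each, neither player gains by switching.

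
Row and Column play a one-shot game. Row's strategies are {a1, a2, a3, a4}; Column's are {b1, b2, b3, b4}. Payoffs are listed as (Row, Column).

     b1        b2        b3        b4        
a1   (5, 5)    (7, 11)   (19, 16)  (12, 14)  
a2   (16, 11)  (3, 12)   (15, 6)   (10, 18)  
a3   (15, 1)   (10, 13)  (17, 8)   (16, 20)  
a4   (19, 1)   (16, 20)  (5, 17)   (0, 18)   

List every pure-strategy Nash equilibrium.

(a1, b3), (a3, b4), and (a4, b2)

Find each player's best response to every opponent strategy; NE are the intersections.
Row's best responses — vs b1: a4 (payoff 19); vs b2: a4 (payoff 16); vs b3: a1 (payoff 19); vs b4: a3 (payoff 16).
Column's best responses — vs a1: b3 (payoff 16); vs a2: b4 (payoff 18); vs a3: b4 (payoff 20); vs a4: b2 (payoff 20).
Mutual best responses occur at (a1, b3), (a3, b4), and (a4, b2); at each, neither player gains by switching.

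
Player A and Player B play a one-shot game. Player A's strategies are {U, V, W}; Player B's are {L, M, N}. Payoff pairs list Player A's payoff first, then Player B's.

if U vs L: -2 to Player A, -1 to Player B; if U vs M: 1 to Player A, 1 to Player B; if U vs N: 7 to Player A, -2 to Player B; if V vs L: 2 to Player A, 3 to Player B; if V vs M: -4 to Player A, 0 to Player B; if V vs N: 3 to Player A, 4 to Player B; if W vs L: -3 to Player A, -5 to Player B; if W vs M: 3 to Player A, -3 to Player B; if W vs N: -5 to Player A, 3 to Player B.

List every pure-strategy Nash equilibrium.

Find each player's best response to every opponent strategy; NE are the intersections.
Player A's best responses — vs L: V (payoff 2); vs M: W (payoff 3); vs N: U (payoff 7).
Player B's best responses — vs U: M (payoff 1); vs V: N (payoff 4); vs W: N (payoff 3).
No cell has both players best-responding. For instance, Player A's best reply to L is V, but against V Player B prefers N over L.

No pure-strategy Nash equilibrium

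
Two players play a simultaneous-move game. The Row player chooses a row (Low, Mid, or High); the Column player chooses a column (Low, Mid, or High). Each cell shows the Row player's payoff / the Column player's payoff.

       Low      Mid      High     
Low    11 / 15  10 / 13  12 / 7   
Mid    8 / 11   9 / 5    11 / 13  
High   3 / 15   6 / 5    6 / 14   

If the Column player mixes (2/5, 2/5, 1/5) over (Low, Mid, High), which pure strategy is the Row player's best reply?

Low

Compute the Row player's expected payoff from each pure strategy against the given mix.
Low: (2/5)·11 + (2/5)·10 + (1/5)·12 = 54/5
Mid: (2/5)·8 + (2/5)·9 + (1/5)·11 = 9
High: (2/5)·3 + (2/5)·6 + (1/5)·6 = 24/5
Highest expected payoff is 54/5, from Low.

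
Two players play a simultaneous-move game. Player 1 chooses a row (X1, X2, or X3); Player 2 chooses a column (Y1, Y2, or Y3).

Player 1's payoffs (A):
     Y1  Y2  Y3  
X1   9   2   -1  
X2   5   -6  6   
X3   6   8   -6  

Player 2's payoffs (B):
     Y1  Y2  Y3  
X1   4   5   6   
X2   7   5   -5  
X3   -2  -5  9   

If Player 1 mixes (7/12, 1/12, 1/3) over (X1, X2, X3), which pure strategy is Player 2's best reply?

Y3

Compute Player 2's expected payoff from each pure strategy against the given mix.
Y1: (7/12)·4 + (1/12)·7 + (1/3)·(-2) = 9/4
Y2: (7/12)·5 + (1/12)·5 + (1/3)·(-5) = 5/3
Y3: (7/12)·6 + (1/12)·(-5) + (1/3)·9 = 73/12
Highest expected payoff is 73/12, from Y3.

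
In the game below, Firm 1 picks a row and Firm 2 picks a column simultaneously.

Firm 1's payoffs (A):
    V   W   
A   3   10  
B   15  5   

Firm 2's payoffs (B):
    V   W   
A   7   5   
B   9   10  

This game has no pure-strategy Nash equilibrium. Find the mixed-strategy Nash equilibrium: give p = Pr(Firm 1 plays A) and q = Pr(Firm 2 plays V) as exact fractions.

p = 1/3, q = 5/17

Each player's mixing probability is pinned down by making the *other* player indifferent.
Firm 2 indifferent between V and W: p·7 + (1−p)·9 = p·5 + (1−p)·10 ⟹ 9 + (-2)p = 10 + (-5)p ⟹ p = 1/3.
Firm 1 indifferent between A and B: q·3 + (1−q)·10 = q·15 + (1−q)·5 ⟹ 10 + (-7)q = 5 + 10q ⟹ q = 5/17.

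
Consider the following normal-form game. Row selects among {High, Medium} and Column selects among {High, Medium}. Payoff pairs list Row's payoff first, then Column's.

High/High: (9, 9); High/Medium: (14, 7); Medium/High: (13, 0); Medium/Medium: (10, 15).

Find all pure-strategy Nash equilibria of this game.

Find each player's best response to every opponent strategy; NE are the intersections.
Row's best responses — vs High: Medium (payoff 13); vs Medium: High (payoff 14).
Column's best responses — vs High: High (payoff 9); vs Medium: Medium (payoff 15).
No cell has both players best-responding. For instance, Row's best reply to High is Medium, but against Medium Column prefers Medium over High.

None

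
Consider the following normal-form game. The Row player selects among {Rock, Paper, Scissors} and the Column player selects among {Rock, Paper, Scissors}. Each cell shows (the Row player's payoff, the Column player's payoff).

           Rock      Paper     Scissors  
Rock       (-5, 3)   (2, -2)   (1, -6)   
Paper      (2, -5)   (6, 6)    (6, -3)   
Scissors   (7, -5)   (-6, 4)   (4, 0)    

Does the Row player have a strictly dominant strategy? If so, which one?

None

Check whether one of the Row player's strategies beats all alternatives regardless of what the opponent does.
Rock is not dominant: against Rock, Paper gives 2 > -5.
Paper is not dominant: against Rock, Scissors gives 7 > 2.
Scissors is not dominant: against Paper, Rock gives 2 > -6.
No single strategy is best against every opponent action.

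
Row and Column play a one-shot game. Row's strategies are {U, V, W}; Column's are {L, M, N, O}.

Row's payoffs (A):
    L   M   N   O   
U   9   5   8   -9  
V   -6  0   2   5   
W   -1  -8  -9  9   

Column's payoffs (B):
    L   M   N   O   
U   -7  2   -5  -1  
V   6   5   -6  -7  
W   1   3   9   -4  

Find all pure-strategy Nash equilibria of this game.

(U, M)

Find each player's best response to every opponent strategy; NE are the intersections.
Row's best responses — vs L: U (payoff 9); vs M: U (payoff 5); vs N: U (payoff 8); vs O: W (payoff 9).
Column's best responses — vs U: M (payoff 2); vs V: L (payoff 6); vs W: N (payoff 9).
The only mutual best response is (U, M); neither player gains by switching there.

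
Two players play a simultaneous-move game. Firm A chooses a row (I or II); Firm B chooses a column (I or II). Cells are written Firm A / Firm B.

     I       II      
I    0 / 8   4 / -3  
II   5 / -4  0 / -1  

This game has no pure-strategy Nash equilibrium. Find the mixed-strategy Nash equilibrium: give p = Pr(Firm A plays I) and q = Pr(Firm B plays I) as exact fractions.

Each player's mixing probability is pinned down by making the *other* player indifferent.
Firm B indifferent between I and II: p·8 + (1−p)·(-4) = p·(-3) + (1−p)·(-1) ⟹ (-4) + 12p = (-1) + (-2)p ⟹ p = 3/14.
Firm A indifferent between I and II: q·0 + (1−q)·4 = q·5 + (1−q)·0 ⟹ 4 + (-4)q = 0 + 5q ⟹ q = 4/9.

p = 3/14, q = 4/9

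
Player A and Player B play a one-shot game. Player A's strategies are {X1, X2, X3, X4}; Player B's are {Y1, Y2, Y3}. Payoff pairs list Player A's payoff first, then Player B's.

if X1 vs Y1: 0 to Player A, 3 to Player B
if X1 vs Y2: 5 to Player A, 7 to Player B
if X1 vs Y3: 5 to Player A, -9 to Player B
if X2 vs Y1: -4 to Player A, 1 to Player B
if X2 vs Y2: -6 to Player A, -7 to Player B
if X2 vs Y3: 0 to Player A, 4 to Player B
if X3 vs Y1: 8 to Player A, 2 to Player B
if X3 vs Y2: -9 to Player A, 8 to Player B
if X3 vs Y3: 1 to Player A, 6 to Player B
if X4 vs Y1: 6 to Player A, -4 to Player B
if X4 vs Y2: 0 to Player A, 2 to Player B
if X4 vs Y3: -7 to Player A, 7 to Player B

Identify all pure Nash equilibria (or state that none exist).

(X1, Y2)

Check mutual best responses: a cell is a NE iff neither player can gain by unilaterally deviating.
Player A's best responses — vs Y1: X3 (payoff 8); vs Y2: X1 (payoff 5); vs Y3: X1 (payoff 5).
Player B's best responses — vs X1: Y2 (payoff 7); vs X2: Y3 (payoff 4); vs X3: Y2 (payoff 8); vs X4: Y3 (payoff 7).
The only mutual best response is (X1, Y2); neither player gains by switching there.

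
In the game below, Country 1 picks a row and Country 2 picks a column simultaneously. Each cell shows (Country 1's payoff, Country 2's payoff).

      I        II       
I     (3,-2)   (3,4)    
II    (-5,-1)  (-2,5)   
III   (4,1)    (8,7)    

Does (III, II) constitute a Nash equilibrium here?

Holding Country 2 at II: Country 1 gets 8 from III, versus 3 from I, -2 from II. No profitable deviation for Country 1.
Holding Country 1 at III: Country 2 gets 7 from II, versus 1 from I. No profitable deviation for Country 2 either.

Yes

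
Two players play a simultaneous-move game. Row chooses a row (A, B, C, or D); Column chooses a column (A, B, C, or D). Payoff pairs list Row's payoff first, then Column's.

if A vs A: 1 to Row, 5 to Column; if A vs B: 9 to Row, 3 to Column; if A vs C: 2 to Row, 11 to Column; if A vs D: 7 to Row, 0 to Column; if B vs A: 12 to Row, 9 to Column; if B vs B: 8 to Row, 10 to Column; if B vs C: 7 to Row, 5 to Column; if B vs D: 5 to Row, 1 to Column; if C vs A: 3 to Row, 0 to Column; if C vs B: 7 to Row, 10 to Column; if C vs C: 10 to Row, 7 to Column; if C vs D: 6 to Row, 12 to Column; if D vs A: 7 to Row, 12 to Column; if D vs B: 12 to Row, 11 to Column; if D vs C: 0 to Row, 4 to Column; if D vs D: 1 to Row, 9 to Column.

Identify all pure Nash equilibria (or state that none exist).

A profile is a Nash equilibrium when each player is best-responding to the other.
Row's best responses — vs A: B (payoff 12); vs B: D (payoff 12); vs C: C (payoff 10); vs D: A (payoff 7).
Column's best responses — vs A: C (payoff 11); vs B: B (payoff 10); vs C: D (payoff 12); vs D: A (payoff 12).
No cell has both players best-responding. For instance, Row's best reply to D is A, but against A Column prefers C over D.

None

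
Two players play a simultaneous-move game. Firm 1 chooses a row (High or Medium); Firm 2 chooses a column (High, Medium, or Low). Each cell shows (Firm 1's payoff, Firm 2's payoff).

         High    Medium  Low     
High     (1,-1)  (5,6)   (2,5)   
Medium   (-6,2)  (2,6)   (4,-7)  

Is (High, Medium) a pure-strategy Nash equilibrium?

Holding Firm 2 at Medium: Firm 1 gets 5 from High, versus 2 from Medium. No profitable deviation for Firm 1.
Holding Firm 1 at High: Firm 2 gets 6 from Medium, versus -1 from High, 5 from Low. No profitable deviation for Firm 2 either.

Yes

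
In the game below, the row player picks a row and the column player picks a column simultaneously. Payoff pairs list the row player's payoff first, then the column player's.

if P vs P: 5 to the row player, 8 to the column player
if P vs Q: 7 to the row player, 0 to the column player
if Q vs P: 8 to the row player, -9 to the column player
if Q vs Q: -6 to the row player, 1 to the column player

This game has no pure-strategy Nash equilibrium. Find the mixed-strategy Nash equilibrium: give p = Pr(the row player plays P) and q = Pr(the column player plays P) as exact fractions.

p = 5/9, q = 13/16

In a mixed NE each player is indifferent between their pure strategies, so the opponent's mix sets the indifference.
The column player indifferent between P and Q: p·8 + (1−p)·(-9) = p·0 + (1−p)·1 ⟹ (-9) + 17p = 1 + (-1)p ⟹ p = 5/9.
The row player indifferent between P and Q: q·5 + (1−q)·7 = q·8 + (1−q)·(-6) ⟹ 7 + (-2)q = (-6) + 14q ⟹ q = 13/16.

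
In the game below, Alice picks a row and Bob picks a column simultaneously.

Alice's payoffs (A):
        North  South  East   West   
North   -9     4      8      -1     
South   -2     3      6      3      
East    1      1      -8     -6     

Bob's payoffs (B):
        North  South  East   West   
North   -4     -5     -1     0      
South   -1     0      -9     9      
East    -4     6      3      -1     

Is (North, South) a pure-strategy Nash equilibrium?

No

Holding Bob at South: Alice gets 4 from North, versus 3 from South, 1 from East. No profitable deviation for Alice.
Holding Alice at North: Bob gets -5 from South but could get 0 by switching to West. Bob has a profitable deviation.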